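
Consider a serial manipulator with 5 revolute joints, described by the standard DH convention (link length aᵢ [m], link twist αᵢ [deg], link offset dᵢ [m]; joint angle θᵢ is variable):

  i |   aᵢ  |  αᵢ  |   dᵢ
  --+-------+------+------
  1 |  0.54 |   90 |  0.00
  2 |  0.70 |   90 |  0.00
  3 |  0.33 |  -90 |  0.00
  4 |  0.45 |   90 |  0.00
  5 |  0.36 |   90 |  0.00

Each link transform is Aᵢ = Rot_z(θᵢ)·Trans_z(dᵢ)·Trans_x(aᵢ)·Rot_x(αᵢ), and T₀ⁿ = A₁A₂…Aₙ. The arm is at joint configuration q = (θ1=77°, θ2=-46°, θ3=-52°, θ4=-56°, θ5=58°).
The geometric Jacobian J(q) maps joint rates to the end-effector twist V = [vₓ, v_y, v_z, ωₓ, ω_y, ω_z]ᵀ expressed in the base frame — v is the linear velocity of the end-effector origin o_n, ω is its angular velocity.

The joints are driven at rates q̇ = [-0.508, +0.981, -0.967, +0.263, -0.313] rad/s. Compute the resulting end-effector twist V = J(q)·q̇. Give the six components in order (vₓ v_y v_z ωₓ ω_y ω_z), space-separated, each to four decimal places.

0.0358 1.3541 0.7602 1.1565 0.8378 0.0213

o_n = [-0.0966, 1.1570, -1.3504]
J₁: ẑ×o_n = [-1.1570, -0.0966, 0.0000], ω = ẑ
J2: z=[0.9744, -0.2250, 0.0000] o=[0.1215, 0.5262, 0.0000] → [0.3038, 1.3158, 0.5656, 0.9744, -0.2250, 0.0000]
J3: z=[-0.1618, -0.7009, -0.6947] o=[0.2309, 1.0000, -0.5035] → [0.7027, 0.0905, -0.2550, -0.1618, -0.7009, -0.6947]
J4: z=[0.7230, 0.3949, -0.5668] o=[0.0092, 1.1960, -0.6497] → [-0.2988, 0.5667, 0.0136, 0.7230, 0.3949, -0.5668]
J5: z=[0.4663, -0.8844, -0.0213] o=[-0.2201, 1.0840, -1.0203] → [0.2935, 0.1513, 0.1433, 0.4663, -0.8844, -0.0213]
V = J·q̇ = [0.0358, 1.3541, 0.7602, 1.1565, 0.8378, 0.0213]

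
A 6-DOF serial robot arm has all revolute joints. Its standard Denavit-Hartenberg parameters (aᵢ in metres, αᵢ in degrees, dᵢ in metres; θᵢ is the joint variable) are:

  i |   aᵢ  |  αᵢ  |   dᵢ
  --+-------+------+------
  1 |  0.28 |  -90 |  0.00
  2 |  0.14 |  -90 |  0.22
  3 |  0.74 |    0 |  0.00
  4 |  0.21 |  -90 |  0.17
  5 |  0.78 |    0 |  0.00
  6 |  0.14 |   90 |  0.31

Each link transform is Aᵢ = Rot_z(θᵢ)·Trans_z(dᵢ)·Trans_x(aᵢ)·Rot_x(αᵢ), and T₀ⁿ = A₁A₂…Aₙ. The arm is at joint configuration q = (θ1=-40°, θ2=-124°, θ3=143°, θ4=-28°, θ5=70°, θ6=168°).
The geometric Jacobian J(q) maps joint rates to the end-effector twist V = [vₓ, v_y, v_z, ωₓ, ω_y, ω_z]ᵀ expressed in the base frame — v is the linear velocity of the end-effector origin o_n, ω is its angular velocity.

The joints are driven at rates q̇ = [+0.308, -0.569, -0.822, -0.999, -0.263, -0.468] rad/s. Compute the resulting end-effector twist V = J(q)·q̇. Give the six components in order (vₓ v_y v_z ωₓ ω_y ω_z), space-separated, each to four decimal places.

-0.5870 -1.1720 0.7058 -2.0046 0.5360 -0.1610

o_n = [0.0236, -0.6193, -0.9963]
J₁: ẑ×o_n = [0.6193, 0.0236, -0.0000], ω = ẑ
J2: z=[0.6428, 0.7660, 0.0000] o=[0.2145, -0.1800, 0.0000] → [-0.7632, 0.6404, -0.1362, 0.6428, 0.7660, 0.0000]
J3: z=[0.6351, -0.5329, 0.5592] o=[0.2959, 0.0389, 0.1161] → [0.9608, 0.5542, -0.5631, 0.6351, -0.5329, 0.5592]
J4: z=[0.6351, -0.5329, 0.5592] o=[0.2628, -0.5147, -0.3739] → [0.3901, 0.2615, -0.1939, 0.6351, -0.5329, 0.5592]
J5: z=[0.6599, -0.0020, -0.7514] o=[0.2865, -0.7830, -0.3524] → [0.1243, 0.6224, 0.1075, 0.6599, -0.0020, -0.7514]
J6: z=[0.6599, -0.0020, -0.7514] o=[-0.2861, -0.6181, -0.8557] → [-0.0006, -0.1400, -0.0001, 0.6599, -0.0020, -0.7514]
V = J·q̇ = [-0.5870, -1.1720, 0.7058, -2.0046, 0.5360, -0.1610]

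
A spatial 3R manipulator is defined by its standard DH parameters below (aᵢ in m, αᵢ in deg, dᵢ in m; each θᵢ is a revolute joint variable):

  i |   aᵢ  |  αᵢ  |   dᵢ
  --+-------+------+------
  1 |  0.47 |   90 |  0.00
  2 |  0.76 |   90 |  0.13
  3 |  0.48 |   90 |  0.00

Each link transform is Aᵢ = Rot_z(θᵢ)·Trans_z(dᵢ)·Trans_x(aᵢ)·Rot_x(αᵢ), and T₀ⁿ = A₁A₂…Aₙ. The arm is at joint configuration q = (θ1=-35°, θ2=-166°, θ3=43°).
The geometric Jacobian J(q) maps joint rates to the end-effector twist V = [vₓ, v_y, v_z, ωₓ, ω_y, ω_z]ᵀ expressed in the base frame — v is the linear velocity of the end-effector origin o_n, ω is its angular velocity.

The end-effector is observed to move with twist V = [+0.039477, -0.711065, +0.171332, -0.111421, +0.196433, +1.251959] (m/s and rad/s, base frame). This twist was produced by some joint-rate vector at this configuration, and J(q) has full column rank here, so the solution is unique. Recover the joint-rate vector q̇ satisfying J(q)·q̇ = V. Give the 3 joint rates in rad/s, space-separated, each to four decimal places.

o_n = [-0.7604, -0.0259, -0.2688]
J₁: ẑ×o_n = [0.0259, -0.7604, 0.0000], ω = ẑ
J2: z=[-0.5736, -0.8192, 0.0000] o=[0.3850, -0.2696, 0.0000] → [0.2202, -0.1542, -1.0780, -0.5736, -0.8192, 0.0000]
J3: z=[-0.1982, 0.1388, 0.9703] o=[-0.2936, 0.0469, -0.1839] → [0.0588, -0.4698, 0.0792, -0.1982, 0.1388, 0.9703]
q̇ = J⁺·V = [0.4340, -0.0970, 0.8430]

0.4340 -0.0970 0.8430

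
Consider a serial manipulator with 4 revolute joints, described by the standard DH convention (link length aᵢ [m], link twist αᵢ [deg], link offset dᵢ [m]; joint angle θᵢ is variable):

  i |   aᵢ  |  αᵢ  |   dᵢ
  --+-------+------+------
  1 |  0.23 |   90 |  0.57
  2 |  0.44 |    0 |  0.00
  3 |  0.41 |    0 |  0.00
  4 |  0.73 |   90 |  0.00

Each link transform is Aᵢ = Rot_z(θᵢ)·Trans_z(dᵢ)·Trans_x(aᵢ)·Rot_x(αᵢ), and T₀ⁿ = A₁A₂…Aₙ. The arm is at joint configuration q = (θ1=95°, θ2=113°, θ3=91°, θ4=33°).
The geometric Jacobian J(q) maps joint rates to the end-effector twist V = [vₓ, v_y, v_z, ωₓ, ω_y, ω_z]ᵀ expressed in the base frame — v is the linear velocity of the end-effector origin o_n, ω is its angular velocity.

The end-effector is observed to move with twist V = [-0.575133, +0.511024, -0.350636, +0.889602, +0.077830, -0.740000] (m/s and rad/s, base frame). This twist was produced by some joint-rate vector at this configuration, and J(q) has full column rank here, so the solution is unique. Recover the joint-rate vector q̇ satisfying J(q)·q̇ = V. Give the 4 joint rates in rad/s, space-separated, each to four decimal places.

-0.7400 -0.0300 0.0320 0.8910

o_n = [0.0622, -0.7113, 0.1960]
J₁: ẑ×o_n = [0.7113, 0.0622, -0.0000], ω = ẑ
J2: z=[0.9962, 0.0872, 0.0000] o=[-0.0200, 0.2291, 0.5700] → [-0.0326, 0.3725, -0.9441, 0.9962, 0.0872, 0.0000]
J3: z=[0.9962, 0.0872, 0.0000] o=[-0.0051, 0.0579, 0.9750] → [-0.0679, 0.7760, -0.7721, 0.9962, 0.0872, 0.0000]
J4: z=[0.9962, 0.0872, 0.0000] o=[0.0276, -0.3153, 0.8083] → [-0.0534, 0.6099, -0.3976, 0.9962, 0.0872, 0.0000]
q̇ = J⁺·V = [-0.7400, -0.0300, 0.0320, 0.8910]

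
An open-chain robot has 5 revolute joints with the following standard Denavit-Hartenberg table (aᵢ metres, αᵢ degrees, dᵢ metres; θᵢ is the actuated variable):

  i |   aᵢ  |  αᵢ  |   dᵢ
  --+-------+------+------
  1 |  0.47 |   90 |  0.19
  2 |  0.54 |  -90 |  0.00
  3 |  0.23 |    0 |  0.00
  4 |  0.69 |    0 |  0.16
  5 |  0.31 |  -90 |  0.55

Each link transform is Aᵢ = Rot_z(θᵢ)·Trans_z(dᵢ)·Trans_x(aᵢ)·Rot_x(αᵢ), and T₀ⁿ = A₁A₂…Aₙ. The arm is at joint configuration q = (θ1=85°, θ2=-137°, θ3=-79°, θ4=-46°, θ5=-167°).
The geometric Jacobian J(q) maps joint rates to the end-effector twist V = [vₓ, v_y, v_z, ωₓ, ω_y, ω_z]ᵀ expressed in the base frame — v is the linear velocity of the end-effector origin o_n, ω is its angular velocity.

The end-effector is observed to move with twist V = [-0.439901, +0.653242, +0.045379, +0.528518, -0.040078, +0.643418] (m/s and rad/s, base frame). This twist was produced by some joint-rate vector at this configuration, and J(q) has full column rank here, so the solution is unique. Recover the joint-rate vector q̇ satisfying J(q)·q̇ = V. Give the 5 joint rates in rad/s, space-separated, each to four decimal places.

o_n = [0.5654, 0.6850, -0.5368]
J₁: ẑ×o_n = [-0.6850, 0.5654, 0.0000], ω = ẑ
J2: z=[0.9962, -0.0872, 0.0000] o=[0.0410, 0.4682, 0.1900] → [0.0633, 0.7240, 0.2617, 0.9962, -0.0872, 0.0000]
J3: z=[0.0594, 0.6794, -0.7314] o=[0.0065, 0.0748, -0.1783] → [0.2028, -0.3874, -0.3434, 0.0594, 0.6794, -0.7314]
J4: z=[0.0594, 0.6794, -0.7314] o=[0.2287, 0.0231, -0.2082] → [0.2609, -0.2268, -0.1895, 0.0594, 0.6794, -0.7314]
J5: z=[0.0594, 0.6794, -0.7314] o=[0.8265, 0.3709, -0.0553] → [-0.0974, 0.2195, 0.1960, 0.0594, 0.6794, -0.7314]
q̇ = J⁺·V = [0.6500, 0.5300, 0.5750, -0.5580, -0.0080]

0.6500 0.5300 0.5750 -0.5580 -0.0080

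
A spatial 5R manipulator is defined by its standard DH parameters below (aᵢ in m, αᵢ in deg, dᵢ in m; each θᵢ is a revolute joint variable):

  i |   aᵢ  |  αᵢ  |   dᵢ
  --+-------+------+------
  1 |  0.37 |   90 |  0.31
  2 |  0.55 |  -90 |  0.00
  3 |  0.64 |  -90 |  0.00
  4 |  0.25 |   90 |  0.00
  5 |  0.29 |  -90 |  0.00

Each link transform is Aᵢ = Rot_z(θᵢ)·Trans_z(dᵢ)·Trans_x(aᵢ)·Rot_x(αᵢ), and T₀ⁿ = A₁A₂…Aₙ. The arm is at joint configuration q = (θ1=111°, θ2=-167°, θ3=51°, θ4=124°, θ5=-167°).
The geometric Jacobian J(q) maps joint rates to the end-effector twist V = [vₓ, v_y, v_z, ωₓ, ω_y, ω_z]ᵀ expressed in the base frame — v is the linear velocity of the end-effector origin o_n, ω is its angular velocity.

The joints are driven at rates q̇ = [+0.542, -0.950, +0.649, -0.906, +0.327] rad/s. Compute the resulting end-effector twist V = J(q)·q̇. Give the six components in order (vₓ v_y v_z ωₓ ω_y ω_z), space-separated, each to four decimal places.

o_n = [-0.2196, -0.7407, 0.0554]
J₁: ẑ×o_n = [0.7407, -0.2196, 0.0000], ω = ẑ
J2: z=[0.9336, 0.3584, 0.0000] o=[-0.1326, 0.3454, 0.3100] → [-0.0912, 0.2377, -0.9828, 0.9336, 0.3584, 0.0000]
J3: z=[-0.0806, 0.2100, -0.9744] o=[0.0595, -0.1549, 0.1863] → [-0.5983, 0.2614, 0.1058, -0.0806, 0.2100, -0.9744]
J4: z=[-0.8589, 0.4814, 0.1748] o=[-0.2642, -0.6995, 0.0957] → [-0.0122, -0.0268, 0.0139, -0.8589, 0.4814, 0.1748]
J5: z=[-0.3742, -0.8229, 0.4275] o=[-0.1768, -0.6241, 0.3174] → [0.2655, -0.1163, 0.0085, -0.3742, -0.8229, 0.4275]
V = J·q̇ = [0.1977, -0.1890, 0.9925, -0.2834, -0.9094, -0.1090]

0.1977 -0.1890 0.9925 -0.2834 -0.9094 -0.1090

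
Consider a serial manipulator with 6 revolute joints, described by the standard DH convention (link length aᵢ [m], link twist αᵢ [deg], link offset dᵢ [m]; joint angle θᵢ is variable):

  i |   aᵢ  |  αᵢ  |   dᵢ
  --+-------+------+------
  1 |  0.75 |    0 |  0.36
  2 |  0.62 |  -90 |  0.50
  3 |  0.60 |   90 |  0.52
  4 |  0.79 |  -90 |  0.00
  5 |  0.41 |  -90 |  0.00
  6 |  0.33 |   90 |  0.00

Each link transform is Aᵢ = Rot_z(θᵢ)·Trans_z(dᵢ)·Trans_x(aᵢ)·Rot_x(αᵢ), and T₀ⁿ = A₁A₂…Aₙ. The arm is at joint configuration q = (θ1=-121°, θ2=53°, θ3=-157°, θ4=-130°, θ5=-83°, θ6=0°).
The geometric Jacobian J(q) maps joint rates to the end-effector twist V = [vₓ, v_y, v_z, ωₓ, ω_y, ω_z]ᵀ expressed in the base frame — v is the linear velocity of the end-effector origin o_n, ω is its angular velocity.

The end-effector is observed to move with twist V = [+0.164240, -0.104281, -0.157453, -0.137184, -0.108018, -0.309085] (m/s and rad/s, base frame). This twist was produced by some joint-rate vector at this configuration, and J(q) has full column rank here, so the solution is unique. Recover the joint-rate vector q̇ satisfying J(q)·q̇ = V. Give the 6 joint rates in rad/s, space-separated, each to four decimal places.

0.0090 -0.1770 -0.8450 0.0550 -0.5120 -0.4580

o_n = [-0.4164, -0.9802, 0.1973]
J₁: ẑ×o_n = [0.9802, -0.4164, 0.0000], ω = ẑ
J2: z=[0.0000, 0.0000, 1.0000] o=[-0.3863, -0.6429, 0.3600] → [0.3373, -0.0301, 0.0000, 0.0000, 0.0000, 1.0000]
J3: z=[0.9272, 0.3746, 0.0000] o=[-0.1540, -1.2177, 0.8600] → [-0.2483, 0.6145, 0.3185, 0.9272, 0.3746, 0.0000]
J4: z=[-0.1464, 0.3623, -0.9205] o=[0.1212, -0.5108, 1.0944] → [-0.7571, 0.3635, 0.2635, -0.1464, 0.3623, -0.9205]
J5: z=[-0.8601, 0.4130, 0.2993] o=[-0.2648, -1.1709, 0.8960] → [-0.3457, -0.6464, -0.1015, -0.8601, 0.4130, 0.2993]
J6: z=[-0.4671, -0.8735, -0.1371] o=[-0.3488, -1.0653, 0.5089] → [0.2838, -0.1363, -0.0988, -0.4671, -0.8735, -0.1371]
q̇ = J⁺·V = [0.0090, -0.1770, -0.8450, 0.0550, -0.5120, -0.4580]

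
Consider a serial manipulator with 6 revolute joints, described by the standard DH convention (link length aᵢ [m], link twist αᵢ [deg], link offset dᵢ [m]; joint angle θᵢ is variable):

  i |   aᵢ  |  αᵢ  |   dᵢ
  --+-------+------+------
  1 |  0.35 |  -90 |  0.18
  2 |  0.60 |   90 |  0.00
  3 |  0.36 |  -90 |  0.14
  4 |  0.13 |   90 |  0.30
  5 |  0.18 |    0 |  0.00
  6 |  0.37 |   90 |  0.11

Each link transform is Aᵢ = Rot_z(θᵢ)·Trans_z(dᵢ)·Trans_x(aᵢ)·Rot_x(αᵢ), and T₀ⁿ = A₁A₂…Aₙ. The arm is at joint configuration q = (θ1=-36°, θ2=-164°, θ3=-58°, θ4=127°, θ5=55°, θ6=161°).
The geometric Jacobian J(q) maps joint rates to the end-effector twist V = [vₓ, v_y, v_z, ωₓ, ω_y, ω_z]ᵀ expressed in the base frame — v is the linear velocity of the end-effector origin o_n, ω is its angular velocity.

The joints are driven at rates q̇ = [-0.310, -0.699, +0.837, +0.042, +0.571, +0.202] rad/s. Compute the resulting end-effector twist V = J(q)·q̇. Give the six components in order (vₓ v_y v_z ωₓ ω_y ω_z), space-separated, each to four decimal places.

o_n = [-0.7357, 0.1740, 0.3487]
J₁: ẑ×o_n = [-0.1740, -0.7357, 0.0000], ω = ẑ
J2: z=[0.5878, 0.8090, 0.0000] o=[0.2832, -0.2057, 0.1800] → [0.1365, -0.0991, 1.0475, 0.5878, 0.8090, 0.0000]
J3: z=[-0.2230, 0.1620, -0.9613] o=[-0.1835, 0.1333, 0.3454] → [0.0397, 0.5316, 0.0804, -0.2230, 0.1620, -0.9613]
J4: z=[-0.3480, 0.9079, 0.2338] o=[-0.5425, 0.0168, 0.2634] → [0.0407, -0.0155, 0.1207, -0.3480, 0.9079, 0.2338]
J5: z=[-0.5930, -0.4063, 0.6952] o=[-0.5525, 0.3026, 0.4219] → [0.1191, -0.1708, 0.0018, -0.5930, -0.4063, 0.6952]
J6: z=[-0.5930, -0.4063, 0.6952] o=[-0.5288, 0.4471, 0.5265] → [0.2621, -0.2493, 0.0779, -0.5930, -0.4063, 0.6952]
V = J·q̇ = [0.1144, 0.5938, -0.6431, -1.0705, -0.7058, -0.5674]

0.1144 0.5938 -0.6431 -1.0705 -0.7058 -0.5674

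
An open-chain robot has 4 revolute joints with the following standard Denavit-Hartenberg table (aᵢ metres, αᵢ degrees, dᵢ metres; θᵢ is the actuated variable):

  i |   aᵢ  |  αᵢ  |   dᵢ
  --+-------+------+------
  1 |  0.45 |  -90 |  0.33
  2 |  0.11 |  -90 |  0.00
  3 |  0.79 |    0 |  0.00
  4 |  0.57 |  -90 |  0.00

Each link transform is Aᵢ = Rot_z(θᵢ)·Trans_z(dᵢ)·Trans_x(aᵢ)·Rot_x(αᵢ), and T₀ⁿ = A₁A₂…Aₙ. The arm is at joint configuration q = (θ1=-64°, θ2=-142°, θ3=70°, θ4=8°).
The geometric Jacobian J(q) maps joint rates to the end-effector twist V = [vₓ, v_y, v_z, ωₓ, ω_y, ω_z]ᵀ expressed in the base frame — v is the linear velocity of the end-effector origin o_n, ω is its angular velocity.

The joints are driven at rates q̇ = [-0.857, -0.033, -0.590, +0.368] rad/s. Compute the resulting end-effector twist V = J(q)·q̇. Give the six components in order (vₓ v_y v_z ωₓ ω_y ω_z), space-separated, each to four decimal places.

o_n = [-1.1433, -0.6211, 0.6370]
J₁: ẑ×o_n = [0.6211, -1.1433, 0.0000], ω = ẑ
J2: z=[0.8988, 0.4384, 0.0000] o=[0.1973, -0.4045, 0.3300] → [0.1346, -0.2760, 0.3930, 0.8988, 0.4384, 0.0000]
J3: z=[0.2699, -0.5534, 0.7880] o=[0.1593, -0.3265, 0.3977] → [0.0997, -1.0911, -0.8003, 0.2699, -0.5534, 0.7880]
J4: z=[0.2699, -0.5534, 0.7880] o=[-0.6013, -0.4606, 0.5641] → [0.0861, -0.4468, -0.3433, 0.2699, -0.5534, 0.7880]
V = J·q̇ = [-0.5638, 1.4682, 0.3329, -0.0896, 0.1084, -1.0319]

-0.5638 1.4682 0.3329 -0.0896 0.1084 -1.0319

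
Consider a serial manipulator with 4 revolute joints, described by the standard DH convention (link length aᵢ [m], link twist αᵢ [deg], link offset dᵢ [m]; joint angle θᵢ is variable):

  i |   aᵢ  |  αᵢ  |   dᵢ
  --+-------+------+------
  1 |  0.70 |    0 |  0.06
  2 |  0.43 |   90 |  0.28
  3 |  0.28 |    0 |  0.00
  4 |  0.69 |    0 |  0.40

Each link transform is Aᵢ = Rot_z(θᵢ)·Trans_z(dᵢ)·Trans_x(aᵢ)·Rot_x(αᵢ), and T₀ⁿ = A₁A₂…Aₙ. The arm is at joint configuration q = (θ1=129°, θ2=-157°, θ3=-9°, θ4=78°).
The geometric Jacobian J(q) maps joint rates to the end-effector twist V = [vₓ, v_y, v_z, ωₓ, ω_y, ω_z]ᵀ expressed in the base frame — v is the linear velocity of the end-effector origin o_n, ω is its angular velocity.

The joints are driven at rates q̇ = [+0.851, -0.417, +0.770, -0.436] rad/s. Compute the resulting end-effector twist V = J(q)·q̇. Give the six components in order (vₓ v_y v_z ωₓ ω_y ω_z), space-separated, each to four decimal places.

o_n = [0.2139, -0.2570, 0.9404]
J₁: ẑ×o_n = [0.2570, 0.2139, -0.0000], ω = ẑ
J2: z=[0.0000, 0.0000, 1.0000] o=[-0.4405, 0.5440, 0.0600] → [0.8010, 0.6544, -0.0000, 0.0000, 0.0000, 1.0000]
J3: z=[-0.4695, -0.8829, 0.0000] o=[-0.0609, 0.3421, 0.3400] → [-0.5301, 0.2819, 0.5238, -0.4695, -0.8829, 0.0000]
J4: z=[-0.4695, -0.8829, 0.0000] o=[0.1833, 0.2123, 0.2962] → [-0.5688, 0.3024, 0.2473, -0.4695, -0.8829, 0.0000]
V = J·q̇ = [-0.2755, -0.0057, 0.2955, -0.1568, -0.2949, 0.4340]

-0.2755 -0.0057 0.2955 -0.1568 -0.2949 0.4340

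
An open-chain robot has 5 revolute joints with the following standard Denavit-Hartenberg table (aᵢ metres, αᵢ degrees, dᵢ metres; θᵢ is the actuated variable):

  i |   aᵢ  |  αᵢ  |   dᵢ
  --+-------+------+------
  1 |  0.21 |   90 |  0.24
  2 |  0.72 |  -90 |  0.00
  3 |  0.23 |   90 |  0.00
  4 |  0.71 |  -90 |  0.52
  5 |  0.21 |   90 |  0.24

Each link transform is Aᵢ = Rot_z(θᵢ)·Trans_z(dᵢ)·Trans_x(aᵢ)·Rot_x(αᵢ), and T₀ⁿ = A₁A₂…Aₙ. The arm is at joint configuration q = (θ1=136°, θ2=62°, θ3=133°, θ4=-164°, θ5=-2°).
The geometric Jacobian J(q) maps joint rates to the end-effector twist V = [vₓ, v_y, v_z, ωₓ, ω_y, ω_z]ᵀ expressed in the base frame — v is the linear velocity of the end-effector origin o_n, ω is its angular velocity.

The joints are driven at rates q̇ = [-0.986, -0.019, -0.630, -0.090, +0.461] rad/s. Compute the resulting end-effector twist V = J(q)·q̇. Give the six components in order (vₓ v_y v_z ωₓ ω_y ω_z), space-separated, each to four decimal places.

1.4443 1.2771 -0.0609 -0.6652 0.5721 -1.6244

o_n = [-0.9185, 0.9850, 1.3430]
J₁: ẑ×o_n = [-0.9850, -0.9185, 0.0000], ω = ẑ
J2: z=[0.6947, 0.7193, 0.0000] o=[-0.1511, 0.1459, 0.2400] → [0.7935, -0.7662, 1.1349, 0.6947, 0.7193, 0.0000]
J3: z=[0.6351, -0.6133, 0.4695] o=[-0.3942, 0.3807, 0.8757] → [-0.5703, -0.5430, 0.0622, 0.6351, -0.6133, 0.4695]
J4: z=[-0.7207, -0.2521, 0.6457] o=[-0.4581, 0.2085, 0.7372] → [-0.6541, 0.1393, -0.6757, -0.7207, -0.2521, 0.6457]
J5: z=[-0.6871, 0.3833, -0.6173] o=[-0.7676, 0.7083, 1.3921] → [0.1519, 0.0594, -0.1322, -0.6871, 0.3833, -0.6173]
V = J·q̇ = [1.4443, 1.2771, -0.0609, -0.6652, 0.5721, -1.6244]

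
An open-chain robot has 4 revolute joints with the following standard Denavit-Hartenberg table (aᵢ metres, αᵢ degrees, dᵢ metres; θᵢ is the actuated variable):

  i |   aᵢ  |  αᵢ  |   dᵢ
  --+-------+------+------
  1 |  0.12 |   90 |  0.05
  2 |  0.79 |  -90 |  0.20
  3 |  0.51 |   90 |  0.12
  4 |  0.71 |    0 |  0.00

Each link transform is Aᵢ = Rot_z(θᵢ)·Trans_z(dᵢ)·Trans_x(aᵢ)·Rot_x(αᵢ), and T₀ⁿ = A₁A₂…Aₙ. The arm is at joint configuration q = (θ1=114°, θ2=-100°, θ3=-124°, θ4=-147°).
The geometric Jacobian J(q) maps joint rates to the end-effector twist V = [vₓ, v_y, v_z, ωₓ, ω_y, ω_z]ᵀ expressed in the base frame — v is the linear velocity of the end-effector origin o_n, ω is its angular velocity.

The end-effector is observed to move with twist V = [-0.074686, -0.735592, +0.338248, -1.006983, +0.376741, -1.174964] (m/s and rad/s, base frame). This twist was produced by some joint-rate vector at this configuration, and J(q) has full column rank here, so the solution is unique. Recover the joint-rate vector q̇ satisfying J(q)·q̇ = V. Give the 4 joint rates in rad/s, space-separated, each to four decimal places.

o_n = [0.2352, -0.2107, -0.7287]
J₁: ẑ×o_n = [0.2107, 0.2352, -0.0000], ω = ẑ
J2: z=[0.9135, 0.4067, 0.0000] o=[-0.0488, 0.1096, 0.0500] → [-0.3167, 0.7114, -0.4081, 0.9135, 0.4067, 0.0000]
J3: z=[-0.4006, 0.8997, -0.1736] o=[0.1897, 0.0657, -0.7280] → [-0.0487, -0.0082, 0.0698, -0.4006, 0.8997, -0.1736]
J4: z=[-0.5694, -0.0959, 0.8164] o=[0.5077, 0.3908, -0.4680] → [0.5161, -0.3710, 0.3164, -0.5694, -0.0959, 0.8164]
q̇ = J⁺·V = [-0.7390, -0.9680, 0.8180, -0.3600]

-0.7390 -0.9680 0.8180 -0.3600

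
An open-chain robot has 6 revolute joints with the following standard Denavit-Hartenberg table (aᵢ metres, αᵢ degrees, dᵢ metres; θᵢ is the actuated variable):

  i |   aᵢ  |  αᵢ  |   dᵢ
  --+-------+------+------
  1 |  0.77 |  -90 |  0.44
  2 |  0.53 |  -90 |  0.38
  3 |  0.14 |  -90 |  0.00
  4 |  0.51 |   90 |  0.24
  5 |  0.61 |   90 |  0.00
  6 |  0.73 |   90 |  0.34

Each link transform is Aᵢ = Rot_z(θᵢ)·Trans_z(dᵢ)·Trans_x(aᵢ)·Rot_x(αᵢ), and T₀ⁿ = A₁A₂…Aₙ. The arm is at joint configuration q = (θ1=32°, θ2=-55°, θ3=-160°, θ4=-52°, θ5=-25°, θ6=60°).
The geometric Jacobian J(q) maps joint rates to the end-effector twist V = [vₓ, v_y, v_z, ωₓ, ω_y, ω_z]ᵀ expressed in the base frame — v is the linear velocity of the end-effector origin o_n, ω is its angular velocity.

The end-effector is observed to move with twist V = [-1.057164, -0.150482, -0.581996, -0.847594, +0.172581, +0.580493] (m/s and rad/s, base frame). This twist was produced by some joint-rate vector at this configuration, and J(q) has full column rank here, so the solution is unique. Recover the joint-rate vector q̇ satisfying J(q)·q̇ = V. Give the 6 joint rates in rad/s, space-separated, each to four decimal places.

o_n = [1.5607, 1.0571, -0.3652]
J₁: ẑ×o_n = [-1.0571, 1.5607, 0.0000], ω = ẑ
J2: z=[-0.5299, 0.8480, 0.0000] o=[0.6530, 0.4080, 0.4400] → [-0.6829, -0.4267, -1.1137, -0.5299, 0.8480, 0.0000]
J3: z=[0.6947, 0.4341, -0.5736] o=[0.7094, 0.8914, 0.8742] → [-0.4429, 0.3727, -0.2544, 0.6947, 0.4341, -0.5736]
J4: z=[-0.3316, 0.9009, 0.2802] o=[0.6201, 0.8920, 0.7664] → [-1.0657, -0.1117, -0.9021, -0.3316, 0.9009, 0.2802]
J5: z=[0.9307, 0.2638, 0.2534] o=[0.6192, 1.2841, 0.3614] → [-0.1342, 0.9149, -0.4595, 0.9307, 0.2638, 0.2534]
J6: z=[0.2353, -0.9622, 0.1374] o=[0.7901, 1.2424, -0.2227] → [0.1626, 0.1394, 0.6979, 0.2353, -0.9622, 0.1374]
q̇ = J⁺·V = [0.3370, 0.8880, -0.2230, 0.3310, -0.3050, 0.7290]

0.3370 0.8880 -0.2230 0.3310 -0.3050 0.7290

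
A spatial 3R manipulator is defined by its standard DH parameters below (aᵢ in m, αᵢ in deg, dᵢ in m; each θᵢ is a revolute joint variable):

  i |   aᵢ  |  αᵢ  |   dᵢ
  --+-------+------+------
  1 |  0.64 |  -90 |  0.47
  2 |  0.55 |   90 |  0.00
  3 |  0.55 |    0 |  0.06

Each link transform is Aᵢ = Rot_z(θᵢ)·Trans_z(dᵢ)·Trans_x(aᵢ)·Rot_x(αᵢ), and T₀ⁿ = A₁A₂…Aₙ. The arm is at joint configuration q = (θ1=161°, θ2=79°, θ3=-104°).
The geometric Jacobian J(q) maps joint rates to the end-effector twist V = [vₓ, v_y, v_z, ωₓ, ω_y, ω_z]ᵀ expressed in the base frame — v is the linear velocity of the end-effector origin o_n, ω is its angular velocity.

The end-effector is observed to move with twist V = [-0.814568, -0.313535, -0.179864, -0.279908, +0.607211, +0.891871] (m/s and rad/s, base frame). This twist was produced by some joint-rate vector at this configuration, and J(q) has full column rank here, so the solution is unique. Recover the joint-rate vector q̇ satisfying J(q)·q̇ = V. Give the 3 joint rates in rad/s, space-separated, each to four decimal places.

0.8020 -0.4830 0.4710

o_n = [-0.5623, 0.7580, 0.0722]
J₁: ẑ×o_n = [-0.7580, -0.5623, 0.0000], ω = ẑ
J2: z=[-0.3256, -0.9455, 0.0000] o=[-0.6051, 0.2084, 0.4700] → [0.3762, -0.1295, -0.1385, -0.3256, -0.9455, 0.0000]
J3: z=[-0.9281, 0.3196, 0.1908] o=[-0.7044, 0.2425, -0.0699] → [-0.0530, 0.1590, -0.5239, -0.9281, 0.3196, 0.1908]
q̇ = J⁺·V = [0.8020, -0.4830, 0.4710]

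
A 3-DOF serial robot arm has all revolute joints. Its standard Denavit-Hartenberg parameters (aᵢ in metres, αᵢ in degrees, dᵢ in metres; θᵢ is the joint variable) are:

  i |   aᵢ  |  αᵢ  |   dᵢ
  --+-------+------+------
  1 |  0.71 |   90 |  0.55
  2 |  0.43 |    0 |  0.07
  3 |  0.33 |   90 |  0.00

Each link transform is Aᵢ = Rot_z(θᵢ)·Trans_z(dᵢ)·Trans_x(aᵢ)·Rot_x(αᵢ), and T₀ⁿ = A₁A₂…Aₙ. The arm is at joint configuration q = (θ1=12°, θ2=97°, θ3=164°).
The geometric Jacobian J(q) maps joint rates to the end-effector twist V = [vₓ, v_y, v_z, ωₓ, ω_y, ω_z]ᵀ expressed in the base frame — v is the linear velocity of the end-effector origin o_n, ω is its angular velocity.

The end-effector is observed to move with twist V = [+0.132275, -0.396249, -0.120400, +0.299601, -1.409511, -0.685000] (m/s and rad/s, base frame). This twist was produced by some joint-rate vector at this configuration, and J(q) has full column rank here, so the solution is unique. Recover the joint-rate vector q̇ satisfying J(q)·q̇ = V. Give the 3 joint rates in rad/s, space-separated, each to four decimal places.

o_n = [0.6073, 0.0575, 0.6509]
J₁: ẑ×o_n = [-0.0575, 0.6073, 0.0000], ω = ẑ
J2: z=[0.2079, -0.9781, 0.0000] o=[0.6945, 0.1476, 0.5500] → [-0.0987, -0.0210, -0.1040, 0.2079, -0.9781, 0.0000]
J3: z=[0.2079, -0.9781, 0.0000] o=[0.6578, 0.0683, 0.9768] → [0.3188, 0.0678, -0.0516, 0.2079, -0.9781, 0.0000]
q̇ = J⁺·V = [-0.6850, 0.8780, 0.5630]

-0.6850 0.8780 0.5630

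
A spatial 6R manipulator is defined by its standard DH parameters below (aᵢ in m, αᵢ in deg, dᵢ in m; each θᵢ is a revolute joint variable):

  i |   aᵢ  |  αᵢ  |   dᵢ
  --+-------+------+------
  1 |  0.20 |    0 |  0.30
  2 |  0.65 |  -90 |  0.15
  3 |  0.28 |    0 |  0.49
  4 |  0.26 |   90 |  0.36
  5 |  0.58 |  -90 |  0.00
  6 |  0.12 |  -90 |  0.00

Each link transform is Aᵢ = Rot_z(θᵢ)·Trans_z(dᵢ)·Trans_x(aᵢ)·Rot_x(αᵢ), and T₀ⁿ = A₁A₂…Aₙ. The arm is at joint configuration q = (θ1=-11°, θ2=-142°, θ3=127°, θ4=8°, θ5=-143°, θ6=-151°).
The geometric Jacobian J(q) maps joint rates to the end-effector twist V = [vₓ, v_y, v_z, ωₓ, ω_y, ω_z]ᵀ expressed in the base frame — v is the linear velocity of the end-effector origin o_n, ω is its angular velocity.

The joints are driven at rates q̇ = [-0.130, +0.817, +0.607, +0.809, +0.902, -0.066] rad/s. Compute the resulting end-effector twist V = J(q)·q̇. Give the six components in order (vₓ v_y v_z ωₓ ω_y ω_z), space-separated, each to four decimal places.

o_n = [-0.0885, -0.8164, 0.2697]
J₁: ẑ×o_n = [0.8164, -0.0885, 0.0000], ω = ẑ
J2: z=[0.0000, 0.0000, 1.0000] o=[0.1963, -0.0382, 0.3000] → [0.7782, -0.2848, 0.0000, 0.0000, 0.0000, 1.0000]
J3: z=[0.4540, -0.8910, 0.0000] o=[-0.3828, -0.3333, 0.4500] → [0.1607, 0.0819, 0.0430, 0.4540, -0.8910, 0.0000]
J4: z=[0.4540, -0.8910, 0.0000] o=[-0.0102, -0.6933, 0.2264] → [-0.0386, -0.0196, -0.1256, 0.4540, -0.8910, 0.0000]
J5: z=[-0.6300, -0.3210, -0.7071] o=[0.3170, -0.9306, 0.0425] → [0.0079, 0.4298, -0.2022, -0.6300, -0.3210, -0.7071]
J6: z=[0.0166, 0.9048, -0.4255] o=[-0.1333, -0.7683, 0.3701] → [-0.1113, -0.0174, -0.0414, 0.0166, 0.9048, -0.4255]
V = J·q̇ = [0.6105, 0.2015, -0.2551, 0.0735, -1.6109, 0.0773]

0.6105 0.2015 -0.2551 0.0735 -1.6109 0.0773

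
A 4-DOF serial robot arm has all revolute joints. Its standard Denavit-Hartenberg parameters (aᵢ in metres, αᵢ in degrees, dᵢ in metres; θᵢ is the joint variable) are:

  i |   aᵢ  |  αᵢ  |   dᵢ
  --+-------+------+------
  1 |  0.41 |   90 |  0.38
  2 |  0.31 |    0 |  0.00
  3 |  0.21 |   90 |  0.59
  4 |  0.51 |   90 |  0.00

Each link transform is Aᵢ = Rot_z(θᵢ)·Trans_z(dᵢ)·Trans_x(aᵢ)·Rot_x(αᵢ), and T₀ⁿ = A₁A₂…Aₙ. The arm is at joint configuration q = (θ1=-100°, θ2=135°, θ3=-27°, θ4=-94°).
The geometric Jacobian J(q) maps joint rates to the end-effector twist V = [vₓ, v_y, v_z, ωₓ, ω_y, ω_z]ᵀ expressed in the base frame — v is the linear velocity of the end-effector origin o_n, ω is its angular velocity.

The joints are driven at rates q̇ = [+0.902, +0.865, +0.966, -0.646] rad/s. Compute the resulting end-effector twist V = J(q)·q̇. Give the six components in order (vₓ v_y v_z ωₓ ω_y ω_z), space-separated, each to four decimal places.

0.1543 0.2962 -0.6009 -1.6965 0.9230 0.7024

o_n = [-0.1038, -0.1207, 0.7651]
J₁: ẑ×o_n = [0.1207, -0.1038, 0.0000], ω = ẑ
J2: z=[-0.9848, 0.1736, 0.0000] o=[-0.0712, -0.4038, 0.3800] → [0.0669, 0.3792, -0.2731, -0.9848, 0.1736, 0.0000]
J3: z=[-0.9848, 0.1736, 0.0000] o=[-0.0331, -0.1879, 0.5992] → [0.0288, 0.1634, -0.0539, -0.9848, 0.1736, 0.0000]
J4: z=[-0.1651, -0.9366, 0.3090] o=[-0.6029, -0.0215, 0.7989] → [0.0623, 0.1486, 0.4839, -0.1651, -0.9366, 0.3090]
V = J·q̇ = [0.1543, 0.2962, -0.6009, -1.6965, 0.9230, 0.7024]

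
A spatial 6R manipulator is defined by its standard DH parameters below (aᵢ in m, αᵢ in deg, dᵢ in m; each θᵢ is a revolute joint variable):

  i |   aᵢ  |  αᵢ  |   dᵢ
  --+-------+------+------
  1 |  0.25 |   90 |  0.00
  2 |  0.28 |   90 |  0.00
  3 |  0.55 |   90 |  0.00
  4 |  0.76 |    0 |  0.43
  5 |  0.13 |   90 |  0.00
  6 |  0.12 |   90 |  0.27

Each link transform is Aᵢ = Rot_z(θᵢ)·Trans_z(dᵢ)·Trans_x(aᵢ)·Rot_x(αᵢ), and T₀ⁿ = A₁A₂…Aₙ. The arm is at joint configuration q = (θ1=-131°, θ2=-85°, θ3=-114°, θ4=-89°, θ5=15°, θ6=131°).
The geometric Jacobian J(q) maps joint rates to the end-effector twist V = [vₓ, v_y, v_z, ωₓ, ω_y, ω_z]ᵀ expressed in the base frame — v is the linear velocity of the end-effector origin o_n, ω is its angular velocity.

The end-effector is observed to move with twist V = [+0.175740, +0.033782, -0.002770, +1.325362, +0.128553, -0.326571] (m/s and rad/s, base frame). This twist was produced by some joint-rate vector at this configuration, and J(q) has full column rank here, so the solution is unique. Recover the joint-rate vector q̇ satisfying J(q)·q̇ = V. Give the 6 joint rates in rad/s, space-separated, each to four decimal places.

o_n = [-0.6636, -0.8832, 0.4006]
J₁: ẑ×o_n = [0.8832, -0.6636, 0.0000], ω = ẑ
J2: z=[-0.7547, 0.6561, 0.0000] o=[-0.1640, -0.1887, 0.0000] → [0.2628, 0.3023, 0.8519, -0.7547, 0.6561, 0.0000]
J3: z=[0.6536, 0.7518, -0.0872] o=[-0.1800, -0.2071, -0.2789] → [0.4520, -0.4020, -0.0783, 0.6536, 0.7518, -0.0872]
J4: z=[-0.2547, 0.3269, 0.9101] o=[0.2120, -0.5220, -0.0561] → [0.4780, -0.6805, 0.3783, -0.2547, 0.3269, 0.9101]
J5: z=[-0.2547, 0.3269, 0.9101] o=[-0.3847, -0.9603, 0.4069] → [-0.0722, -0.2553, 0.0715, -0.2547, 0.3269, 0.9101]
J6: z=[-0.8653, 0.3432, -0.3655] o=[-0.4409, -1.0748, 0.4323] → [0.0592, 0.0540, -0.0893, -0.8653, 0.3432, -0.3655]
q̇ = J⁺·V = [0.0260, 0.1710, 0.7400, -0.4030, -0.2830, -0.9200]

0.0260 0.1710 0.7400 -0.4030 -0.2830 -0.9200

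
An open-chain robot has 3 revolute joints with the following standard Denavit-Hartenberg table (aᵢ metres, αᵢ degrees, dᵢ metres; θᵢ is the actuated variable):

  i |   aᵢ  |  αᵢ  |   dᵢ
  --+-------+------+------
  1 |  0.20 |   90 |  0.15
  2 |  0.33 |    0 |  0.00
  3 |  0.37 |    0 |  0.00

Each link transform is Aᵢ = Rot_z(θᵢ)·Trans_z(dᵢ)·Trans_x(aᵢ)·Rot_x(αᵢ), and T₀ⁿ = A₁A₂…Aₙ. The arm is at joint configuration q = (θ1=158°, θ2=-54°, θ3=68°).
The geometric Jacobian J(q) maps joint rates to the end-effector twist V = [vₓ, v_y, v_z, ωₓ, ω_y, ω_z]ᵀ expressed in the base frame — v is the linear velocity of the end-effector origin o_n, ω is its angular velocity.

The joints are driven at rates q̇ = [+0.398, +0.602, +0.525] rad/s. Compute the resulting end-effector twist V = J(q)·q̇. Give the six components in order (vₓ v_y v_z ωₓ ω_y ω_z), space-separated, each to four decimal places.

o_n = [-0.6981, 0.2821, -0.0275]
J₁: ẑ×o_n = [-0.2821, -0.6981, 0.0000], ω = ẑ
J2: z=[0.3746, 0.9272, 0.0000] o=[-0.1854, 0.0749, 0.1500] → [-0.1645, 0.0665, 0.5530, 0.3746, 0.9272, 0.0000]
J3: z=[0.3746, 0.9272, 0.0000] o=[-0.3653, 0.1476, -0.1170] → [0.0830, -0.0335, 0.3590, 0.3746, 0.9272, 0.0000]
V = J·q̇ = [-0.1677, -0.2554, 0.5214, 0.4222, 1.0449, 0.3980]

-0.1677 -0.2554 0.5214 0.4222 1.0449 0.3980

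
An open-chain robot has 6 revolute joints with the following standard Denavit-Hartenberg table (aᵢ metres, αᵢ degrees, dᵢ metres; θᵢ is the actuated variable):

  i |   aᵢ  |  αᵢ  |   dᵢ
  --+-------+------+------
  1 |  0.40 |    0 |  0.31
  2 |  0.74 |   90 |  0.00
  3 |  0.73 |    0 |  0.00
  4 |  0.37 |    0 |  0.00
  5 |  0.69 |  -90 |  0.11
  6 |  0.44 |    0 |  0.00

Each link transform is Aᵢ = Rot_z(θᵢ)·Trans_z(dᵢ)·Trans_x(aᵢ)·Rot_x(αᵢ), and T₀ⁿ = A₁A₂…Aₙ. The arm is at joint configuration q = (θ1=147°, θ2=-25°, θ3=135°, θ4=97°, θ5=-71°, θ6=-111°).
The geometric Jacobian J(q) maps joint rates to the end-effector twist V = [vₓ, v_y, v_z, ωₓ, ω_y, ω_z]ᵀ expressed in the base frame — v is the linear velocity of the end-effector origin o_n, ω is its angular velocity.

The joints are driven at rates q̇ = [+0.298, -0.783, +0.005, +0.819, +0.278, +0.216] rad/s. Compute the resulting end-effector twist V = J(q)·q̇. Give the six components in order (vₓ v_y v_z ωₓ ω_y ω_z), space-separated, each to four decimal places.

-0.0911 -0.4581 -0.7161 0.9718 0.5243 -0.6892

o_n = [0.3750, 0.0636, 0.7079]
J₁: ẑ×o_n = [-0.0636, 0.3750, 0.0000], ω = ẑ
J2: z=[0.0000, 0.0000, 1.0000] o=[-0.3355, 0.2179, 0.3100] → [0.1542, 0.7105, -0.0000, 0.0000, 0.0000, 1.0000]
J3: z=[0.8480, 0.5299, 0.0000] o=[-0.7276, 0.8454, 0.3100] → [0.2109, -0.3375, -1.2473, 0.8480, 0.5299, 0.0000]
J4: z=[0.8480, 0.5299, 0.0000] o=[-0.4541, 0.4077, 0.8262] → [-0.0627, 0.1003, -0.7311, 0.8480, 0.5299, 0.0000]
J5: z=[0.8480, 0.5299, 0.0000] o=[-0.3334, 0.2145, 0.5346] → [0.0918, -0.1470, -0.5033, 0.8480, 0.5299, 0.0000]
J6: z=[0.1725, -0.2761, -0.9455] o=[0.1057, -0.2805, 0.7593] → [0.3395, -0.2458, 0.1337, 0.1725, -0.2761, -0.9455]
V = J·q̇ = [-0.0911, -0.4581, -0.7161, 0.9718, 0.5243, -0.6892]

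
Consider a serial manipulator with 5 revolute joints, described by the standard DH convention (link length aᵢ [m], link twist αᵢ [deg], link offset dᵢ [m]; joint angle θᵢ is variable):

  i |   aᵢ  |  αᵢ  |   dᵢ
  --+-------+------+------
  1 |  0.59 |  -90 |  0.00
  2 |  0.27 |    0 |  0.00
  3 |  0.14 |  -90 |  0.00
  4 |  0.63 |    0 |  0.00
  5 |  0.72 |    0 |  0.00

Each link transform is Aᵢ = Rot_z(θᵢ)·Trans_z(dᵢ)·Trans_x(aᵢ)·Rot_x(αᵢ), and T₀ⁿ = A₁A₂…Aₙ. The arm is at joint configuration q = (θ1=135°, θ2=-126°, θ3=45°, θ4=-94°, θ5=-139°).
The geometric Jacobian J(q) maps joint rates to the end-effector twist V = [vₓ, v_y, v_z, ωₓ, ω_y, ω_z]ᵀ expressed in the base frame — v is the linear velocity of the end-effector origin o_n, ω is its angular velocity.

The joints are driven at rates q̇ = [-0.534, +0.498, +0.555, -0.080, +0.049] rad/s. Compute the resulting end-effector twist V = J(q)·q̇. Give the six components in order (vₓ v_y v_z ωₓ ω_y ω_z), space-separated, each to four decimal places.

o_n = [-0.3055, 0.2299, -0.1147]
J₁: ẑ×o_n = [-0.2299, -0.3055, 0.0000], ω = ẑ
J2: z=[-0.7071, -0.7071, 0.0000] o=[-0.4172, 0.4172, 0.0000] → [0.0811, -0.0811, 0.2115, -0.7071, -0.7071, 0.0000]
J3: z=[-0.7071, -0.7071, 0.0000] o=[-0.3050, 0.3050, 0.2184] → [0.2355, -0.2355, 0.0528, -0.7071, -0.7071, 0.0000]
J4: z=[-0.6984, 0.6984, -0.1564] o=[-0.3205, 0.3205, 0.3567] → [-0.3434, -0.3316, 0.0528, -0.6984, 0.6984, -0.1564]
J5: z=[-0.6984, 0.6984, -0.1564] o=[-0.7600, -0.1288, 0.3133] → [-0.2428, -0.3700, -0.5679, -0.6984, 0.6984, -0.1564]
V = J·q̇ = [0.3094, 0.0004, 0.1025, -0.7229, -0.7662, -0.5292]

0.3094 0.0004 0.1025 -0.7229 -0.7662 -0.5292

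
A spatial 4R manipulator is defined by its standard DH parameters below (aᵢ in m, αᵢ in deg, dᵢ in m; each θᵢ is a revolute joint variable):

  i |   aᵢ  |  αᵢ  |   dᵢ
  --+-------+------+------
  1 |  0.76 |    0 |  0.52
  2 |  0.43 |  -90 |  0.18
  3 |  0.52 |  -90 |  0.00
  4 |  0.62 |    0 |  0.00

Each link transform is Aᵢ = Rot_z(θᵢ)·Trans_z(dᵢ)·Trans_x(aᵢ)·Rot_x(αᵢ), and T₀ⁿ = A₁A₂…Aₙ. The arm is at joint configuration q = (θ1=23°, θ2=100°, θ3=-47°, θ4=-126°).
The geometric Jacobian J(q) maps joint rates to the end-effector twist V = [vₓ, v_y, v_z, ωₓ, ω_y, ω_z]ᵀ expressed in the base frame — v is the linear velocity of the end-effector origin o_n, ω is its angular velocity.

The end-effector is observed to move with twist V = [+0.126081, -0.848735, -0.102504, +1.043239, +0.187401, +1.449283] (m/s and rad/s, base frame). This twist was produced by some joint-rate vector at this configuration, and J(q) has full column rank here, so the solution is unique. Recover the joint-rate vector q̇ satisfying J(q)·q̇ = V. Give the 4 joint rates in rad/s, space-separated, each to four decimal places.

0.0770 0.9890 -0.9770 -0.5620

o_n = [-0.0131, 0.4734, 0.8138]
J₁: ẑ×o_n = [-0.4734, -0.0131, 0.0000], ω = ẑ
J2: z=[0.0000, 0.0000, 1.0000] o=[0.6996, 0.2970, 0.5200] → [-0.1764, -0.7127, 0.0000, 0.0000, 0.0000, 1.0000]
J3: z=[-0.8387, -0.5446, 0.0000] o=[0.4654, 0.6576, 0.7000] → [-0.0620, 0.0954, -0.1061, -0.8387, -0.5446, 0.0000]
J4: z=[-0.3983, 0.6134, -0.6820] o=[0.2722, 0.9550, 1.0803] → [-0.4919, 0.0884, 0.3668, -0.3983, 0.6134, -0.6820]
q̇ = J⁺·V = [0.0770, 0.9890, -0.9770, -0.5620]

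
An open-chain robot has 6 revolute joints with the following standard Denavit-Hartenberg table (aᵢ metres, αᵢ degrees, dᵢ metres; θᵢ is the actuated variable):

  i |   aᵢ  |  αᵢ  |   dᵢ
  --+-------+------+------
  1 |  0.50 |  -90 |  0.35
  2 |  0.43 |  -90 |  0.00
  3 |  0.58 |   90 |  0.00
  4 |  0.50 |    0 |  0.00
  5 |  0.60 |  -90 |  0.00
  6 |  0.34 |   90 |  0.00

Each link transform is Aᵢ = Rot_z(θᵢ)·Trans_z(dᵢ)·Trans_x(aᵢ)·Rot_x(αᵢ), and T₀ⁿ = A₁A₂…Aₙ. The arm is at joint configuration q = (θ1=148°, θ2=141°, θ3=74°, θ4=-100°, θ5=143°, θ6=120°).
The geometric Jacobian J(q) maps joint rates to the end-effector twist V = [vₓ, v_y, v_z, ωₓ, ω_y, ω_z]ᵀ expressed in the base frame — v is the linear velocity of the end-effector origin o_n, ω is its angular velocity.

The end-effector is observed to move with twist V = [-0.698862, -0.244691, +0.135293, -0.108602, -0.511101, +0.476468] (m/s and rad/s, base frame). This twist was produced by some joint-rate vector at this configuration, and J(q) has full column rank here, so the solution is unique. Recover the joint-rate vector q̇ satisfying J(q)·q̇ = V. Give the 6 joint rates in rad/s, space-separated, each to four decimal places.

0.9410 0.3950 -0.2200 -0.3350 0.7760 -0.0390

o_n = [0.1677, 0.9064, -0.0373]
J₁: ẑ×o_n = [-0.9064, 0.1677, 0.0000], ω = ẑ
J2: z=[-0.5299, -0.8480, 0.0000] o=[-0.4240, 0.2650, 0.3500] → [0.3285, -0.2053, 0.1619, -0.5299, -0.8480, 0.0000]
J3: z=[0.5337, -0.3335, 0.7771] o=[-0.1406, 0.0879, 0.0794] → [-0.5972, 0.3019, 0.5397, 0.5337, -0.3335, 0.7771]
J4: z=[0.4875, -0.6296, -0.6049] o=[0.2602, 0.4949, -0.0212] → [0.2591, 0.0638, 0.1424, 0.4875, -0.6296, -0.6049]
J5: z=[0.4875, -0.6296, -0.6049] o=[-0.0626, 0.5981, -0.3888] → [-0.0348, -0.3107, 0.2953, 0.4875, -0.6296, -0.6049]
J6: z=[-0.0810, -0.7224, 0.6867] o=[0.4590, 0.7696, -0.1469] → [-0.1731, -0.1912, -0.2215, -0.0810, -0.7224, 0.6867]
q̇ = J⁺·V = [0.9410, 0.3950, -0.2200, -0.3350, 0.7760, -0.0390]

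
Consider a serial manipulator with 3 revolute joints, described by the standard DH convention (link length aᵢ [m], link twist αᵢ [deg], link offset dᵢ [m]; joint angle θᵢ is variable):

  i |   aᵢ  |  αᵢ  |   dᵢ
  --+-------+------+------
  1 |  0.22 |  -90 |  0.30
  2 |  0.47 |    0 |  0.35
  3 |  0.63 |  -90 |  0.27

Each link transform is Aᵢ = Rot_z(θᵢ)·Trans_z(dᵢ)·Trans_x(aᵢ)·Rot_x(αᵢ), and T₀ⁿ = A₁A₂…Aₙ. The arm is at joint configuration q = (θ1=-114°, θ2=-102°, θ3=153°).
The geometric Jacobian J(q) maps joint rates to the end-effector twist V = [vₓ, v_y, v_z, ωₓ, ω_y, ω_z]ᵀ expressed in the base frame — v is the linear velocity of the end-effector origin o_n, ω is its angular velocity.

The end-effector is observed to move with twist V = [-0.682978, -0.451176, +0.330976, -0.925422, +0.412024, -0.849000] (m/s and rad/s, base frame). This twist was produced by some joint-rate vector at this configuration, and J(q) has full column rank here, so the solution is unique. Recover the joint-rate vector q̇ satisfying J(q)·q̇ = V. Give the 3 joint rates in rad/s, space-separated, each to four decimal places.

-0.8490 -0.7230 -0.2900

o_n = [0.3554, -0.7261, 0.2701]
J₁: ẑ×o_n = [0.7261, 0.3554, -0.0000], ω = ẑ
J2: z=[0.9135, -0.4067, 0.0000] o=[-0.0895, -0.2010, 0.3000] → [0.0122, 0.0273, -0.2988, 0.9135, -0.4067, 0.0000]
J3: z=[0.9135, -0.4067, 0.0000] o=[0.2700, -0.2541, 0.7597] → [0.1991, 0.4473, -0.3965, 0.9135, -0.4067, 0.0000]
q̇ = J⁺·V = [-0.8490, -0.7230, -0.2900]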